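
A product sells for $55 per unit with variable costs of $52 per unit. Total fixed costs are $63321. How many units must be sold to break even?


Formula: BEQ = Fixed Costs / (Price - Variable Cost)
Contribution margin = $55 - $52 = $3/unit
BEQ = ceil($63321 / $3/unit) = ceil(21107.0) = 21107 units

21107 units


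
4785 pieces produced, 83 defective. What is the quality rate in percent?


Formula: Quality Rate = Good Pieces / Total Pieces * 100
Good pieces = 4785 - 83 = 4702
QR = 4702 / 4785 * 100 = 98.3%

98.3%


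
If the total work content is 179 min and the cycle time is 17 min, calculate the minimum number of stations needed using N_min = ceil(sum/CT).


Formula: N_min = ceil(Sum of Task Times / Cycle Time)
N_min = ceil(179 min / 17 min) = ceil(10.5294)
N_min = 11 stations

11


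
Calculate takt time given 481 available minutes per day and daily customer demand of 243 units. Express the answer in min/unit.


Formula: Takt Time = Available Production Time / Customer Demand
Takt = 481 min/day / 243 units/day
Takt = 1.98 min/unit

1.98 min/unit


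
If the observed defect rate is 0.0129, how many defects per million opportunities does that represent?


DPMO = defect_rate * 1000000 = 0.0129 * 1000000

12900


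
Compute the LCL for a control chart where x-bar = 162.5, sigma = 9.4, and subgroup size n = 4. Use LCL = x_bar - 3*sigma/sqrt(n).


LCL = 162.5 - 3 * 9.4 / sqrt(4)

148.4


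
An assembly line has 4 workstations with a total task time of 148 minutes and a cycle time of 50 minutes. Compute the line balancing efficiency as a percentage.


Formula: Efficiency = Sum of Task Times / (N_stations * CT) * 100
Total station capacity = 4 stations * 50 min = 200 min
Efficiency = 148 / 200 * 100 = 74.0%

74.0%


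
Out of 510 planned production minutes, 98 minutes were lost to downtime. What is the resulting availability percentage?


Formula: Availability = (Planned Time - Downtime) / Planned Time * 100
Uptime = 510 - 98 = 412 min
Availability = 412 / 510 * 100 = 80.8%

80.8%


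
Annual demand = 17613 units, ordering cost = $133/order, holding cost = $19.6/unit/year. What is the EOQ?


Formula: EOQ = sqrt(2 * D * S / H)
Numerator: 2 * 17613 * 133 = 4685058
2DS/H = 4685058 / 19.6 = 239033.6
EOQ = sqrt(239033.6) = 488.9 units

488.9 units


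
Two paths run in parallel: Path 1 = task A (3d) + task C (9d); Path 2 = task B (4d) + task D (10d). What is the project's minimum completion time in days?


Path 1 = 3 + 9 = 12 days
Path 2 = 4 + 10 = 14 days
Duration = max(12, 14) = 14 days

14 days


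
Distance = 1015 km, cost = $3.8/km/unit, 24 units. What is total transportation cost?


TC = dist * cost * units = 1015 * 3.8 * 24 = $92568.00

$92568.00


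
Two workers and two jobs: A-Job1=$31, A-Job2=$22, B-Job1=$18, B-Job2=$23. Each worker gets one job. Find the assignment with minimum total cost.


Option 1: A->1 + B->2 = $31 + $23 = $54
Option 2: A->2 + B->1 = $22 + $18 = $40
Min cost = min($54, $40) = $40

$40


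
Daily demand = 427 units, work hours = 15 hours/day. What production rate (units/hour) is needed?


Formula: Production Rate = Daily Demand / Available Hours
Rate = 427 units/day / 15 hours/day
Rate = 28.5 units/hour

28.5 units/hour


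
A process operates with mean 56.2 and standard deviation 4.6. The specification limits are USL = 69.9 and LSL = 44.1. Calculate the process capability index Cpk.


Cpu = (69.9 - 56.2) / (3 * 4.6) = 0.99
Cpl = (56.2 - 44.1) / (3 * 4.6) = 0.88
Cpk = min(0.99, 0.88) = 0.88

0.88


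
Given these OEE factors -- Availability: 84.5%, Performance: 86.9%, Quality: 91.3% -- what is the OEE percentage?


Formula: OEE = Availability * Performance * Quality / 10000
A * P = 84.5% * 86.9% / 100 = 73.43%
OEE = 73.43% * 91.3% / 100 = 67.0%

67.0%


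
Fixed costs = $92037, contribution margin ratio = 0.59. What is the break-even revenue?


Formula: BER = Fixed Costs / Contribution Margin Ratio
BER = $92037 / 0.59
BER = $155994.92 (to the nearest cent)

$155994.92


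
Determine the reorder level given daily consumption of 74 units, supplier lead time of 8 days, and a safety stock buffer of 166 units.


Formula: ROP = (Daily Demand * Lead Time) + Safety Stock
Demand during lead time = 74 * 8 = 592 units
ROP = 592 + 166 = 758 units

758 units


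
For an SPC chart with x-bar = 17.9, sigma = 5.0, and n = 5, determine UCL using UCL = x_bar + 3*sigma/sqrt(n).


UCL = 17.9 + 3 * 5.0 / sqrt(5)

24.61


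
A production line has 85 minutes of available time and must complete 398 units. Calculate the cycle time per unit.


Formula: CT = Available Time / Number of Units
CT = 85 min / 398 units
CT = 0.21 min/unit

0.21 min/unit


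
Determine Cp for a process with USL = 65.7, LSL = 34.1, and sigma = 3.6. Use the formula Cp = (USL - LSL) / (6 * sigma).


Cp = (65.7 - 34.1) / (6 * 3.6)

1.46


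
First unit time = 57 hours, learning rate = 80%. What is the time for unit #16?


Formula: T_n = T_1 * (learning_rate)^(log2(n)) where learning_rate = rate/100
Doublings = log2(16) = 4
T_n = 57 * 0.8^4
T_n = 57 * 0.4096 = 23.3 hours

23.3 hours


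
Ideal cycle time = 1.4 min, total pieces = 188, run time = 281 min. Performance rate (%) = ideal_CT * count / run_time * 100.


Formula: Performance = (Ideal CT * Total Count) / Run Time * 100
Ideal output time = 1.4 * 188 = 263.2 min
Performance = 263.2 / 281 * 100 = 93.7%

93.7%


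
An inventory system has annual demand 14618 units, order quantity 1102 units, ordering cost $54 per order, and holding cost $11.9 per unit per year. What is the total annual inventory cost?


TC = 14618/1102 * 54 + 1102/2 * 11.9

$7273.21


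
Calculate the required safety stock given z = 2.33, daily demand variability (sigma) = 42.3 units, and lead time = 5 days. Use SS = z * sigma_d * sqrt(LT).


Formula: SS = z * sigma_d * sqrt(LT)
sqrt(LT) = sqrt(5) = 2.2361
SS = 2.33 * 42.3 * 2.2361
SS = 220.4 units

220.4 units


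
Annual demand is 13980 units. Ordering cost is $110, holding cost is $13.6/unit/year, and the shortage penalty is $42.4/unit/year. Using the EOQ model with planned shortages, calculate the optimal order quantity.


Formula: EOQ* = sqrt(2DS/H) * sqrt((H+P)/P)
Base EOQ = sqrt(2*13980*110/13.6) = 475.55 units
Correction = sqrt((13.6+42.4)/42.4) = 1.14924
EOQ* = 475.55 * 1.14924 = 546.5 units

546.5 units


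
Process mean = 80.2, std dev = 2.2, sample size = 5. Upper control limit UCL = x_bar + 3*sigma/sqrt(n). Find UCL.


UCL = 80.2 + 3 * 2.2 / sqrt(5)

83.15


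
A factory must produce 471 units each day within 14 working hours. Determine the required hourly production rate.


Formula: Production Rate = Daily Demand / Available Hours
Rate = 471 units/day / 14 hours/day
Rate = 33.6 units/hour

33.6 units/hour


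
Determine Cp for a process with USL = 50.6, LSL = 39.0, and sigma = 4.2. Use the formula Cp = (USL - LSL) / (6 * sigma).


Cp = (50.6 - 39.0) / (6 * 4.2)

0.46


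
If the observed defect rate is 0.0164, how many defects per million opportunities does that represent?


DPMO = defect_rate * 1000000 = 0.0164 * 1000000

16400


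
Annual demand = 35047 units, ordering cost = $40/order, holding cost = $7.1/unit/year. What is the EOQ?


Formula: EOQ = sqrt(2 * D * S / H)
Numerator: 2 * 35047 * 40 = 2803760
2DS/H = 2803760 / 7.1 = 394895.8
EOQ = sqrt(394895.8) = 628.4 units

628.4 units


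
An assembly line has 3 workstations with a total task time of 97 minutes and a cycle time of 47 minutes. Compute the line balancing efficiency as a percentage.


Formula: Efficiency = Sum of Task Times / (N_stations * CT) * 100
Total station capacity = 3 stations * 47 min = 141 min
Efficiency = 97 / 141 * 100 = 68.8%

68.8%


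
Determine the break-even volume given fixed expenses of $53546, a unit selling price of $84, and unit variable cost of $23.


Formula: BEQ = Fixed Costs / (Price - Variable Cost)
Contribution margin = $84 - $23 = $61/unit
BEQ = ceil($53546 / $61/unit) = ceil(877.8) = 878 units

878 units


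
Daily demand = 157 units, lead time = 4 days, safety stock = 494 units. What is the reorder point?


Formula: ROP = (Daily Demand * Lead Time) + Safety Stock
Demand during lead time = 157 * 4 = 628 units
ROP = 628 + 494 = 1122 units

1122 units


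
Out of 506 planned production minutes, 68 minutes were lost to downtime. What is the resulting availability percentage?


Formula: Availability = (Planned Time - Downtime) / Planned Time * 100
Uptime = 506 - 68 = 438 min
Availability = 438 / 506 * 100 = 86.6%

86.6%


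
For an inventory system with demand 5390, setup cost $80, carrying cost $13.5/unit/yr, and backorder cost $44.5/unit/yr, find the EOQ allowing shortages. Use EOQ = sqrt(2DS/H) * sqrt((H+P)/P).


Formula: EOQ* = sqrt(2DS/H) * sqrt((H+P)/P)
Base EOQ = sqrt(2*5390*80/13.5) = 252.75 units
Correction = sqrt((13.5+44.5)/44.5) = 1.14165
EOQ* = 252.75 * 1.14165 = 288.6 units

288.6 units


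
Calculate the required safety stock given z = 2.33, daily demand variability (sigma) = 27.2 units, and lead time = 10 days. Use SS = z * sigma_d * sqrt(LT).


Formula: SS = z * sigma_d * sqrt(LT)
sqrt(LT) = sqrt(10) = 3.1623
SS = 2.33 * 27.2 * 3.1623
SS = 200.4 units

200.4 units


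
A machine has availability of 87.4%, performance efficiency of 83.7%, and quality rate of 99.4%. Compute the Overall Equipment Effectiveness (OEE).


Formula: OEE = Availability * Performance * Quality / 10000
A * P = 87.4% * 83.7% / 100 = 73.15%
OEE = 73.15% * 99.4% / 100 = 72.7%

72.7%


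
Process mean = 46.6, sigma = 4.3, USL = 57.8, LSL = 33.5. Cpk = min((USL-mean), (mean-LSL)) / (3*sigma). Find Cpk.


Cpu = (57.8 - 46.6) / (3 * 4.3) = 0.87
Cpl = (46.6 - 33.5) / (3 * 4.3) = 1.02
Cpk = min(0.87, 1.02) = 0.87

0.87


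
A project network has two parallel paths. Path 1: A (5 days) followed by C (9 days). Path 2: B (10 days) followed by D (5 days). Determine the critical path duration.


Path 1 = 5 + 9 = 14 days
Path 2 = 10 + 5 = 15 days
Duration = max(14, 15) = 15 days

15 days


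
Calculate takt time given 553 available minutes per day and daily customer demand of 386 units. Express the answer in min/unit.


Formula: Takt Time = Available Production Time / Customer Demand
Takt = 553 min/day / 386 units/day
Takt = 1.43 min/unit

1.43 min/unit


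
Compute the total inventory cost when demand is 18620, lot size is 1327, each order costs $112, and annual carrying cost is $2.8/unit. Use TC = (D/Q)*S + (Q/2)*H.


TC = 18620/1327 * 112 + 1327/2 * 2.8

$3429.34


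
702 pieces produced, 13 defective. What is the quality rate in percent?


Formula: Quality Rate = Good Pieces / Total Pieces * 100
Good pieces = 702 - 13 = 689
QR = 689 / 702 * 100 = 98.1%

98.1%


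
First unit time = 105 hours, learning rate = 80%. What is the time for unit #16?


Formula: T_n = T_1 * (learning_rate)^(log2(n)) where learning_rate = rate/100
Doublings = log2(16) = 4
T_n = 105 * 0.8^4
T_n = 105 * 0.4096 = 43.0 hours

43.0 hours


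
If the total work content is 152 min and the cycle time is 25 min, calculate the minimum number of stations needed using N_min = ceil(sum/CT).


Formula: N_min = ceil(Sum of Task Times / Cycle Time)
N_min = ceil(152 min / 25 min) = ceil(6.08)
N_min = 7 stations

7


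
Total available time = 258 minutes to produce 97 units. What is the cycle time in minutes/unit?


Formula: CT = Available Time / Number of Units
CT = 258 min / 97 units
CT = 2.66 min/unit

2.66 min/unit


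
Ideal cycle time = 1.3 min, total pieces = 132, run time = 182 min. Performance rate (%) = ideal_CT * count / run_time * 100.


Formula: Performance = (Ideal CT * Total Count) / Run Time * 100
Ideal output time = 1.3 * 132 = 171.6 min
Performance = 171.6 / 182 * 100 = 94.3%

94.3%


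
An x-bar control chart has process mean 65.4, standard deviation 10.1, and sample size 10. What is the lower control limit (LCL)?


LCL = 65.4 - 3 * 10.1 / sqrt(10)

55.82


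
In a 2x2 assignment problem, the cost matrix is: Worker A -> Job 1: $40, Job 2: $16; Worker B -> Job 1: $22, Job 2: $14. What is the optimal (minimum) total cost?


Option 1: A->1 + B->2 = $40 + $14 = $54
Option 2: A->2 + B->1 = $16 + $22 = $38
Min cost = min($54, $38) = $38

$38


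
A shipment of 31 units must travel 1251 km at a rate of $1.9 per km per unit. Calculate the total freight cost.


TC = dist * cost * units = 1251 * 1.9 * 31 = $73683.90

$73683.90


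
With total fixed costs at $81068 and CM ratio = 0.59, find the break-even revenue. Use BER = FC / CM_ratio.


Formula: BER = Fixed Costs / Contribution Margin Ratio
BER = $81068 / 0.59
BER = $137403.39 (to the nearest cent)

$137403.39


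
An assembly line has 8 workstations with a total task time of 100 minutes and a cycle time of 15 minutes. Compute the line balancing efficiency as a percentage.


Formula: Efficiency = Sum of Task Times / (N_stations * CT) * 100
Total station capacity = 8 stations * 15 min = 120 min
Efficiency = 100 / 120 * 100 = 83.3%

83.3%


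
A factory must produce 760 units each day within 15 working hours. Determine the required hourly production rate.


Formula: Production Rate = Daily Demand / Available Hours
Rate = 760 units/day / 15 hours/day
Rate = 50.7 units/hour

50.7 units/hour


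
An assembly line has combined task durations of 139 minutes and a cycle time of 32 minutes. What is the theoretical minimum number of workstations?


Formula: N_min = ceil(Sum of Task Times / Cycle Time)
N_min = ceil(139 min / 32 min) = ceil(4.3438)
N_min = 5 stations

5


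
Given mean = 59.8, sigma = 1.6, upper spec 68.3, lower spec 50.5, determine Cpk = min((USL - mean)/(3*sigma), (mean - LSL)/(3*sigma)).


Cpu = (68.3 - 59.8) / (3 * 1.6) = 1.77
Cpl = (59.8 - 50.5) / (3 * 1.6) = 1.94
Cpk = min(1.77, 1.94) = 1.77

1.77


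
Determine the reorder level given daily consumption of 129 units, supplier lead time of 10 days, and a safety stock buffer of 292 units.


Formula: ROP = (Daily Demand * Lead Time) + Safety Stock
Demand during lead time = 129 * 10 = 1290 units
ROP = 1290 + 292 = 1582 units

1582 units


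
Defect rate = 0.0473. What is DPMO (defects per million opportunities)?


DPMO = defect_rate * 1000000 = 0.0473 * 1000000

47300


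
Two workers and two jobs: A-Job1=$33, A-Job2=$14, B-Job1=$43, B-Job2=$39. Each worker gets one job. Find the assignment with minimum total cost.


Option 1: A->1 + B->2 = $33 + $39 = $72
Option 2: A->2 + B->1 = $14 + $43 = $57
Min cost = min($72, $57) = $57

$57


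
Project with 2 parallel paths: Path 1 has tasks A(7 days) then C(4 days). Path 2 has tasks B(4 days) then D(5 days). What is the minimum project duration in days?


Path 1 = 7 + 4 = 11 days
Path 2 = 4 + 5 = 9 days
Duration = max(11, 9) = 11 days

11 days


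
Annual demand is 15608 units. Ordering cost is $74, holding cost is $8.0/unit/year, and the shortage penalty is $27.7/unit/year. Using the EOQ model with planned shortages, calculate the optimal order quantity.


Formula: EOQ* = sqrt(2DS/H) * sqrt((H+P)/P)
Base EOQ = sqrt(2*15608*74/8.0) = 537.35 units
Correction = sqrt((8.0+27.7)/27.7) = 1.13526
EOQ* = 537.35 * 1.13526 = 610.0 units

610.0 units


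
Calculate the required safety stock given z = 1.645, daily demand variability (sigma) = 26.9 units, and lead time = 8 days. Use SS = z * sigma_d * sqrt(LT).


Formula: SS = z * sigma_d * sqrt(LT)
sqrt(LT) = sqrt(8) = 2.8284
SS = 1.645 * 26.9 * 2.8284
SS = 125.2 units

125.2 units


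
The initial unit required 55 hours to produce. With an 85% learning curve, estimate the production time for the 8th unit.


Formula: T_n = T_1 * (learning_rate)^(log2(n)) where learning_rate = rate/100
Doublings = log2(8) = 3
T_n = 55 * 0.85^3
T_n = 55 * 0.6141 = 33.8 hours

33.8 hours


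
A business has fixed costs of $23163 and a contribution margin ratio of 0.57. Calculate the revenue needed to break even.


Formula: BER = Fixed Costs / Contribution Margin Ratio
BER = $23163 / 0.57
BER = $40636.84 (to the nearest cent)

$40636.84


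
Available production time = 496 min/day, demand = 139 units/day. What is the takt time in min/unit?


Formula: Takt Time = Available Production Time / Customer Demand
Takt = 496 min/day / 139 units/day
Takt = 3.57 min/unit

3.57 min/unit


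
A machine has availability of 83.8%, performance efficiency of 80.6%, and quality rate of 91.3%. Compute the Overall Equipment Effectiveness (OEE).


Formula: OEE = Availability * Performance * Quality / 10000
A * P = 83.8% * 80.6% / 100 = 67.54%
OEE = 67.54% * 91.3% / 100 = 61.7%

61.7%


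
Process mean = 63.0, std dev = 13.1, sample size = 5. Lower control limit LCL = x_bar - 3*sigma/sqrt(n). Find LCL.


LCL = 63.0 - 3 * 13.1 / sqrt(5)

45.42


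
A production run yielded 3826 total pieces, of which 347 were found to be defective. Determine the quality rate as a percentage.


Formula: Quality Rate = Good Pieces / Total Pieces * 100
Good pieces = 3826 - 347 = 3479
QR = 3479 / 3826 * 100 = 90.9%

90.9%


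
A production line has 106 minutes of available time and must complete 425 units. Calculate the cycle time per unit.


Formula: CT = Available Time / Number of Units
CT = 106 min / 425 units
CT = 0.25 min/unit

0.25 min/unit


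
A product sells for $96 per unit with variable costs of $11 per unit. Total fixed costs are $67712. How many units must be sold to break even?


Formula: BEQ = Fixed Costs / (Price - Variable Cost)
Contribution margin = $96 - $11 = $85/unit
BEQ = ceil($67712 / $85/unit) = ceil(796.61) = 797 units

797 units


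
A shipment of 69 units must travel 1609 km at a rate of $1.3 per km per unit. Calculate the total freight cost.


TC = dist * cost * units = 1609 * 1.3 * 69 = $144327.30

$144327.30


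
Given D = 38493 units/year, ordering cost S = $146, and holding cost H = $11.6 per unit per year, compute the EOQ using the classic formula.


Formula: EOQ = sqrt(2 * D * S / H)
Numerator: 2 * 38493 * 146 = 11239956
2DS/H = 11239956 / 11.6 = 968961.7
EOQ = sqrt(968961.7) = 984.4 units

984.4 units


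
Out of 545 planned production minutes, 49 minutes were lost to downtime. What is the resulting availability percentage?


Formula: Availability = (Planned Time - Downtime) / Planned Time * 100
Uptime = 545 - 49 = 496 min
Availability = 496 / 545 * 100 = 91.0%

91.0%


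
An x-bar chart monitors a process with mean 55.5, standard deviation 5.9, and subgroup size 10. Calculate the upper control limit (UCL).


UCL = 55.5 + 3 * 5.9 / sqrt(10)

61.1


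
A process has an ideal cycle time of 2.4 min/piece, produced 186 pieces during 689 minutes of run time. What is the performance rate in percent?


Formula: Performance = (Ideal CT * Total Count) / Run Time * 100
Ideal output time = 2.4 * 186 = 446.4 min
Performance = 446.4 / 689 * 100 = 64.8%

64.8%


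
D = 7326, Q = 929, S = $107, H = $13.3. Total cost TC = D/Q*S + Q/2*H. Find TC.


TC = 7326/929 * 107 + 929/2 * 13.3

$7021.64


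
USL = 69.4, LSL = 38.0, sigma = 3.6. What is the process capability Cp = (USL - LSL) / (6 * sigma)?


Cp = (69.4 - 38.0) / (6 * 3.6)

1.45


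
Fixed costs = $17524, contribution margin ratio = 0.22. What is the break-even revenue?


Formula: BER = Fixed Costs / Contribution Margin Ratio
BER = $17524 / 0.22
BER = $79654.55 (to the nearest cent)

$79654.55


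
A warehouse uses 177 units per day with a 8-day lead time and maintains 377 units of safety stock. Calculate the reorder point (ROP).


Formula: ROP = (Daily Demand * Lead Time) + Safety Stock
Demand during lead time = 177 * 8 = 1416 units
ROP = 1416 + 377 = 1793 units

1793 units


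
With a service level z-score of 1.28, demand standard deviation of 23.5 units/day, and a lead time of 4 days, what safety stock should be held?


Formula: SS = z * sigma_d * sqrt(LT)
sqrt(LT) = sqrt(4) = 2.0
SS = 1.28 * 23.5 * 2.0
SS = 60.2 units

60.2 units


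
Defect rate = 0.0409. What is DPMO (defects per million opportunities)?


DPMO = defect_rate * 1000000 = 0.0409 * 1000000

40900


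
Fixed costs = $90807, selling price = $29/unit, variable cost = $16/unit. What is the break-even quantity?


Formula: BEQ = Fixed Costs / (Price - Variable Cost)
Contribution margin = $29 - $16 = $13/unit
BEQ = ceil($90807 / $13/unit) = ceil(6985.15) = 6986 units

6986 units


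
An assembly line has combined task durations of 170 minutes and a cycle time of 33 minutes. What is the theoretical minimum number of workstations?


Formula: N_min = ceil(Sum of Task Times / Cycle Time)
N_min = ceil(170 min / 33 min) = ceil(5.1515)
N_min = 6 stations

6


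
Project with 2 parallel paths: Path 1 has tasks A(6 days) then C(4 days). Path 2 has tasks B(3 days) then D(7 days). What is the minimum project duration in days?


Path 1 = 6 + 4 = 10 days
Path 2 = 3 + 7 = 10 days
Duration = max(10, 10) = 10 days

10 days


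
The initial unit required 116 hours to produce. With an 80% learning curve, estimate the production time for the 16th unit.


Formula: T_n = T_1 * (learning_rate)^(log2(n)) where learning_rate = rate/100
Doublings = log2(16) = 4
T_n = 116 * 0.8^4
T_n = 116 * 0.4096 = 47.5 hours

47.5 hours


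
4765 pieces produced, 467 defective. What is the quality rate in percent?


Formula: Quality Rate = Good Pieces / Total Pieces * 100
Good pieces = 4765 - 467 = 4298
QR = 4298 / 4765 * 100 = 90.2%

90.2%


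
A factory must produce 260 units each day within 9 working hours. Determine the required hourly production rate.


Formula: Production Rate = Daily Demand / Available Hours
Rate = 260 units/day / 9 hours/day
Rate = 28.9 units/hour

28.9 units/hour


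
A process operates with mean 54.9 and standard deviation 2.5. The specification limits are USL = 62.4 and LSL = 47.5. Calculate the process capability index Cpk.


Cpu = (62.4 - 54.9) / (3 * 2.5) = 1.0
Cpl = (54.9 - 47.5) / (3 * 2.5) = 0.99
Cpk = min(1.0, 0.99) = 0.99

0.99


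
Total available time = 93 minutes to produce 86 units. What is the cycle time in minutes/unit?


Formula: CT = Available Time / Number of Units
CT = 93 min / 86 units
CT = 1.08 min/unit

1.08 min/unit


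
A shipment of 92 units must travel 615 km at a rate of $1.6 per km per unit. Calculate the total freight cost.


TC = dist * cost * units = 615 * 1.6 * 92 = $90528.00

$90528.00


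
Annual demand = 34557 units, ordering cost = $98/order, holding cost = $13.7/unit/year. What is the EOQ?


Formula: EOQ = sqrt(2 * D * S / H)
Numerator: 2 * 34557 * 98 = 6773172
2DS/H = 6773172 / 13.7 = 494392.1
EOQ = sqrt(494392.1) = 703.1 units

703.1 units


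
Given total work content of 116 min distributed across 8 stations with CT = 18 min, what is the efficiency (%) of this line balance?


Formula: Efficiency = Sum of Task Times / (N_stations * CT) * 100
Total station capacity = 8 stations * 18 min = 144 min
Efficiency = 116 / 144 * 100 = 80.6%

80.6%


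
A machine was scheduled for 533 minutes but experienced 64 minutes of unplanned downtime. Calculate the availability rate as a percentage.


Formula: Availability = (Planned Time - Downtime) / Planned Time * 100
Uptime = 533 - 64 = 469 min
Availability = 469 / 533 * 100 = 88.0%

88.0%


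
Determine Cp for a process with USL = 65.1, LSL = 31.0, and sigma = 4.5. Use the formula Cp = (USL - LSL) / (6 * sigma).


Cp = (65.1 - 31.0) / (6 * 4.5)

1.26


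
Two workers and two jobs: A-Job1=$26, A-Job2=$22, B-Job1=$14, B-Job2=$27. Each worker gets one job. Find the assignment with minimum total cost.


Option 1: A->1 + B->2 = $26 + $27 = $53
Option 2: A->2 + B->1 = $22 + $14 = $36
Min cost = min($53, $36) = $36

$36


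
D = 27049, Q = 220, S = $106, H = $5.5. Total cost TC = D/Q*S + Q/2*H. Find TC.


TC = 27049/220 * 106 + 220/2 * 5.5

$13637.70


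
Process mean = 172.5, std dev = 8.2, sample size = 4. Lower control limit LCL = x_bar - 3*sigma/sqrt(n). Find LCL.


LCL = 172.5 - 3 * 8.2 / sqrt(4)

160.2


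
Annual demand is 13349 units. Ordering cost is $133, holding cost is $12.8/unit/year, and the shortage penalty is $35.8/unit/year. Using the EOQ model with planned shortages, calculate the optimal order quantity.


Formula: EOQ* = sqrt(2DS/H) * sqrt((H+P)/P)
Base EOQ = sqrt(2*13349*133/12.8) = 526.7 units
Correction = sqrt((12.8+35.8)/35.8) = 1.16514
EOQ* = 526.7 * 1.16514 = 613.7 units

613.7 units


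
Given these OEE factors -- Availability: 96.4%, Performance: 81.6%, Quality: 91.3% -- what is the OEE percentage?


Formula: OEE = Availability * Performance * Quality / 10000
A * P = 96.4% * 81.6% / 100 = 78.66%
OEE = 78.66% * 91.3% / 100 = 71.8%

71.8%


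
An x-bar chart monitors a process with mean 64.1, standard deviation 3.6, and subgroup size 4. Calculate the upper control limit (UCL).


UCL = 64.1 + 3 * 3.6 / sqrt(4)

69.5


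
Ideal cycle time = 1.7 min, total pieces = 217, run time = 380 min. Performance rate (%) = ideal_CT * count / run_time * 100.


Formula: Performance = (Ideal CT * Total Count) / Run Time * 100
Ideal output time = 1.7 * 217 = 368.9 min
Performance = 368.9 / 380 * 100 = 97.1%

97.1%


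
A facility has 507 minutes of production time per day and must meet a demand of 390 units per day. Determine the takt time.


Formula: Takt Time = Available Production Time / Customer Demand
Takt = 507 min/day / 390 units/day
Takt = 1.3 min/unit

1.3 min/unit


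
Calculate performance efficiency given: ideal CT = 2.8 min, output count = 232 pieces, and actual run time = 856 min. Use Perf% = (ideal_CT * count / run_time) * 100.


Formula: Performance = (Ideal CT * Total Count) / Run Time * 100
Ideal output time = 2.8 * 232 = 649.6 min
Performance = 649.6 / 856 * 100 = 75.9%

75.9%


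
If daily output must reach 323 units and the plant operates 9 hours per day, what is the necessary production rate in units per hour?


Formula: Production Rate = Daily Demand / Available Hours
Rate = 323 units/day / 9 hours/day
Rate = 35.9 units/hour

35.9 units/hour


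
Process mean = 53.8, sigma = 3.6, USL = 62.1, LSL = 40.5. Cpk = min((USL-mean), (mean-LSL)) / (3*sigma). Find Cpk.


Cpu = (62.1 - 53.8) / (3 * 3.6) = 0.77
Cpl = (53.8 - 40.5) / (3 * 3.6) = 1.23
Cpk = min(0.77, 1.23) = 0.77

0.77


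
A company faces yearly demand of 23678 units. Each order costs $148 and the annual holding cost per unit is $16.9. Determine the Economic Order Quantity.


Formula: EOQ = sqrt(2 * D * S / H)
Numerator: 2 * 23678 * 148 = 7008688
2DS/H = 7008688 / 16.9 = 414715.3
EOQ = sqrt(414715.3) = 644.0 units

644.0 units


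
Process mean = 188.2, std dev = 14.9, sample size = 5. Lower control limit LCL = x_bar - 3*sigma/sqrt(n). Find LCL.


LCL = 188.2 - 3 * 14.9 / sqrt(5)

168.21


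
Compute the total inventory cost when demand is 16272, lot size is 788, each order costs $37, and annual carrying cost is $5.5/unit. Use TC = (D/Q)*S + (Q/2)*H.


TC = 16272/788 * 37 + 788/2 * 5.5

$2931.04


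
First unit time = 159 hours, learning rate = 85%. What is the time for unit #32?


Formula: T_n = T_1 * (learning_rate)^(log2(n)) where learning_rate = rate/100
Doublings = log2(32) = 5
T_n = 159 * 0.85^5
T_n = 159 * 0.4437 = 70.5 hours

70.5 hours


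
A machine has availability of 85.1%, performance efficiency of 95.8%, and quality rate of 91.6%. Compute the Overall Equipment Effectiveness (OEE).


Formula: OEE = Availability * Performance * Quality / 10000
A * P = 85.1% * 95.8% / 100 = 81.53%
OEE = 81.53% * 91.6% / 100 = 74.7%

74.7%


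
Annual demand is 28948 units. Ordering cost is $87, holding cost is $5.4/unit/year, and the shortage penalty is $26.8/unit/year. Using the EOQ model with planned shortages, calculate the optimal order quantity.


Formula: EOQ* = sqrt(2DS/H) * sqrt((H+P)/P)
Base EOQ = sqrt(2*28948*87/5.4) = 965.8 units
Correction = sqrt((5.4+26.8)/26.8) = 1.09613
EOQ* = 965.8 * 1.09613 = 1058.6 units

1058.6 units


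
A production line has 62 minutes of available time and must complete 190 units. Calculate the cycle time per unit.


Formula: CT = Available Time / Number of Units
CT = 62 min / 190 units
CT = 0.33 min/unit

0.33 min/unit


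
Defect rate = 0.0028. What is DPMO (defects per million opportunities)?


DPMO = defect_rate * 1000000 = 0.0028 * 1000000

2800


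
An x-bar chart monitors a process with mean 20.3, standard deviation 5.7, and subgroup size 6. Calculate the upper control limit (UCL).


UCL = 20.3 + 3 * 5.7 / sqrt(6)

27.28


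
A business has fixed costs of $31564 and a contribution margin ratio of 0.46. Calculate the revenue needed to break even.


Formula: BER = Fixed Costs / Contribution Margin Ratio
BER = $31564 / 0.46
BER = $68617.39 (to the nearest cent)

$68617.39


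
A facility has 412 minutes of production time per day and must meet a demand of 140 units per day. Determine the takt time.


Formula: Takt Time = Available Production Time / Customer Demand
Takt = 412 min/day / 140 units/day
Takt = 2.94 min/unit

2.94 min/unit


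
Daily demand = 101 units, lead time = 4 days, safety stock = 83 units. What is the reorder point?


Formula: ROP = (Daily Demand * Lead Time) + Safety Stock
Demand during lead time = 101 * 4 = 404 units
ROP = 404 + 83 = 487 units

487 units


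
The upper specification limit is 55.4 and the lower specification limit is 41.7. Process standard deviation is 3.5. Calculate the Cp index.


Cp = (55.4 - 41.7) / (6 * 3.5)

0.65


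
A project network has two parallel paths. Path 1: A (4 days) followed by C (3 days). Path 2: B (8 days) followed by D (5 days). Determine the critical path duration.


Path 1 = 4 + 3 = 7 days
Path 2 = 8 + 5 = 13 days
Duration = max(7, 13) = 13 days

13 days


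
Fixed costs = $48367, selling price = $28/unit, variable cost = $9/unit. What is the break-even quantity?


Formula: BEQ = Fixed Costs / (Price - Variable Cost)
Contribution margin = $28 - $9 = $19/unit
BEQ = ceil($48367 / $19/unit) = ceil(2545.63) = 2546 units

2546 units


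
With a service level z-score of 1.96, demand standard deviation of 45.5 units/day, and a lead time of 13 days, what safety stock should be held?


Formula: SS = z * sigma_d * sqrt(LT)
sqrt(LT) = sqrt(13) = 3.6056
SS = 1.96 * 45.5 * 3.6056
SS = 321.5 units

321.5 units


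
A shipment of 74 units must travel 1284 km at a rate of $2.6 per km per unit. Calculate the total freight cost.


TC = dist * cost * units = 1284 * 2.6 * 74 = $247041.60

$247041.60


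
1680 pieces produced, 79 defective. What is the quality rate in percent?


Formula: Quality Rate = Good Pieces / Total Pieces * 100
Good pieces = 1680 - 79 = 1601
QR = 1601 / 1680 * 100 = 95.3%

95.3%


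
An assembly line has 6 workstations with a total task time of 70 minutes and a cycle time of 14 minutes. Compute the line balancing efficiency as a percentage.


Formula: Efficiency = Sum of Task Times / (N_stations * CT) * 100
Total station capacity = 6 stations * 14 min = 84 min
Efficiency = 70 / 84 * 100 = 83.3%

83.3%


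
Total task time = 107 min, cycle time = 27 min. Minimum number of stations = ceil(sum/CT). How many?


Formula: N_min = ceil(Sum of Task Times / Cycle Time)
N_min = ceil(107 min / 27 min) = ceil(3.963)
N_min = 4 stations

4


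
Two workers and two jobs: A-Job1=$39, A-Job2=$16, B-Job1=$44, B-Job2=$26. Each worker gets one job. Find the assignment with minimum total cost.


Option 1: A->1 + B->2 = $39 + $26 = $65
Option 2: A->2 + B->1 = $16 + $44 = $60
Min cost = min($65, $60) = $60

$60


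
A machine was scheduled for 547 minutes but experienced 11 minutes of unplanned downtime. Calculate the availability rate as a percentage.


Formula: Availability = (Planned Time - Downtime) / Planned Time * 100
Uptime = 547 - 11 = 536 min
Availability = 536 / 547 * 100 = 98.0%

98.0%


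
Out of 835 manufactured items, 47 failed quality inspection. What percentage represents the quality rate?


Formula: Quality Rate = Good Pieces / Total Pieces * 100
Good pieces = 835 - 47 = 788
QR = 788 / 835 * 100 = 94.4%

94.4%


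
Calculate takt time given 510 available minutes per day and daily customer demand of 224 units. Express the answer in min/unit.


Formula: Takt Time = Available Production Time / Customer Demand
Takt = 510 min/day / 224 units/day
Takt = 2.28 min/unit

2.28 min/unit


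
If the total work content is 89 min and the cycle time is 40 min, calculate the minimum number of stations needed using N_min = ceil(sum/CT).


Formula: N_min = ceil(Sum of Task Times / Cycle Time)
N_min = ceil(89 min / 40 min) = ceil(2.225)
N_min = 3 stations

3


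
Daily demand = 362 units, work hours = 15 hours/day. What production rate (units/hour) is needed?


Formula: Production Rate = Daily Demand / Available Hours
Rate = 362 units/day / 15 hours/day
Rate = 24.1 units/hour

24.1 units/hour


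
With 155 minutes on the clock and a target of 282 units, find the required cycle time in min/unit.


Formula: CT = Available Time / Number of Units
CT = 155 min / 282 units
CT = 0.55 min/unit

0.55 min/unit


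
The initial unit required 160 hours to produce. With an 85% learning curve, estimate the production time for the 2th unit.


Formula: T_n = T_1 * (learning_rate)^(log2(n)) where learning_rate = rate/100
Doublings = log2(2) = 1
T_n = 160 * 0.85^1
T_n = 160 * 0.85 = 136.0 hours

136.0 hours


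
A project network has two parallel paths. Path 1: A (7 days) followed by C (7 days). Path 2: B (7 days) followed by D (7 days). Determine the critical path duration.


Path 1 = 7 + 7 = 14 days
Path 2 = 7 + 7 = 14 days
Duration = max(14, 14) = 14 days

14 days


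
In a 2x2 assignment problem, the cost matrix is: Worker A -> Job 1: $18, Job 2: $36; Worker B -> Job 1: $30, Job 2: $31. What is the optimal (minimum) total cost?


Option 1: A->1 + B->2 = $18 + $31 = $49
Option 2: A->2 + B->1 = $36 + $30 = $66
Min cost = min($49, $66) = $49

$49


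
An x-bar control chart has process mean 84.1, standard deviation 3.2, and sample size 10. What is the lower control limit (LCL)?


LCL = 84.1 - 3 * 3.2 / sqrt(10)

81.06


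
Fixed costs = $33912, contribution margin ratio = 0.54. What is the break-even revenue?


Formula: BER = Fixed Costs / Contribution Margin Ratio
BER = $33912 / 0.54
BER = $62800.00 (to the nearest cent)

$62800.00


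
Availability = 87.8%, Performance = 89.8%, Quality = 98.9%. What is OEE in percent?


Formula: OEE = Availability * Performance * Quality / 10000
A * P = 87.8% * 89.8% / 100 = 78.84%
OEE = 78.84% * 98.9% / 100 = 78.0%

78.0%


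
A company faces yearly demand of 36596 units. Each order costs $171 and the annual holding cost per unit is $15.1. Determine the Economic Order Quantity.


Formula: EOQ = sqrt(2 * D * S / H)
Numerator: 2 * 36596 * 171 = 12515832
2DS/H = 12515832 / 15.1 = 828863.0
EOQ = sqrt(828863.0) = 910.4 units

910.4 units


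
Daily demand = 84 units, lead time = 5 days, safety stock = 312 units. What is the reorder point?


Formula: ROP = (Daily Demand * Lead Time) + Safety Stock
Demand during lead time = 84 * 5 = 420 units
ROP = 420 + 312 = 732 units

732 units


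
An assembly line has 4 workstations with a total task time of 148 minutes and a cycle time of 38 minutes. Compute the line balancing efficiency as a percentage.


Formula: Efficiency = Sum of Task Times / (N_stations * CT) * 100
Total station capacity = 4 stations * 38 min = 152 min
Efficiency = 148 / 152 * 100 = 97.4%

97.4%


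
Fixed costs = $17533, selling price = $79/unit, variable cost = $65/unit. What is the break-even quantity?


Formula: BEQ = Fixed Costs / (Price - Variable Cost)
Contribution margin = $79 - $65 = $14/unit
BEQ = ceil($17533 / $14/unit) = ceil(1252.36) = 1253 units

1253 units


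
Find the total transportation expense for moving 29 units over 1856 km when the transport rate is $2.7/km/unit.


TC = dist * cost * units = 1856 * 2.7 * 29 = $145324.80

$145324.80


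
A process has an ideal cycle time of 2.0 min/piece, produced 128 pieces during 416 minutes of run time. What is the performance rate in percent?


Formula: Performance = (Ideal CT * Total Count) / Run Time * 100
Ideal output time = 2.0 * 128 = 256.0 min
Performance = 256.0 / 416 * 100 = 61.5%

61.5%


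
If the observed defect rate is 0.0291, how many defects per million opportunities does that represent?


DPMO = defect_rate * 1000000 = 0.0291 * 1000000

29100


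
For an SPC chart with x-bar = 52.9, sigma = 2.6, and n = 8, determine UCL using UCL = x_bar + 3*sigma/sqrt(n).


UCL = 52.9 + 3 * 2.6 / sqrt(8)

55.66


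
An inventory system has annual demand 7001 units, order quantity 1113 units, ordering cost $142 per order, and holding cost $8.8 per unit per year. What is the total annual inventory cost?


TC = 7001/1113 * 142 + 1113/2 * 8.8

$5790.41


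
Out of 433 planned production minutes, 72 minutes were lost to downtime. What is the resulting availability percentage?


Formula: Availability = (Planned Time - Downtime) / Planned Time * 100
Uptime = 433 - 72 = 361 min
Availability = 361 / 433 * 100 = 83.4%

83.4%


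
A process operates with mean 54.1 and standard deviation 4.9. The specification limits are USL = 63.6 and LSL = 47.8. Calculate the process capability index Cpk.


Cpu = (63.6 - 54.1) / (3 * 4.9) = 0.65
Cpl = (54.1 - 47.8) / (3 * 4.9) = 0.43
Cpk = min(0.65, 0.43) = 0.43

0.43


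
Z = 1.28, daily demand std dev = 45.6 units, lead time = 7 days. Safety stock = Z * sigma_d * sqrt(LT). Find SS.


Formula: SS = z * sigma_d * sqrt(LT)
sqrt(LT) = sqrt(7) = 2.6458
SS = 1.28 * 45.6 * 2.6458
SS = 154.4 units

154.4 units


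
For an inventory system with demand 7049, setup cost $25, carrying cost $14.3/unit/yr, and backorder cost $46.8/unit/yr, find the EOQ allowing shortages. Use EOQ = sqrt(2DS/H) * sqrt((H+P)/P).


Formula: EOQ* = sqrt(2DS/H) * sqrt((H+P)/P)
Base EOQ = sqrt(2*7049*25/14.3) = 156.99 units
Correction = sqrt((14.3+46.8)/46.8) = 1.14261
EOQ* = 156.99 * 1.14261 = 179.4 units

179.4 units


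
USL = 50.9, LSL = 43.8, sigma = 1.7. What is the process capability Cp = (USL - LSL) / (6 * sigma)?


Cp = (50.9 - 43.8) / (6 * 1.7)

0.7


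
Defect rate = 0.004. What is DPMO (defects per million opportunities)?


DPMO = defect_rate * 1000000 = 0.004 * 1000000

4000


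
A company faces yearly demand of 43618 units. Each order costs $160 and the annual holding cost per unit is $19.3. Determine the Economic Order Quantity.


Formula: EOQ = sqrt(2 * D * S / H)
Numerator: 2 * 43618 * 160 = 13957760
2DS/H = 13957760 / 19.3 = 723200.0
EOQ = sqrt(723200.0) = 850.4 units

850.4 units


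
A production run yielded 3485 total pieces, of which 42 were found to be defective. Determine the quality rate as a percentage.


Formula: Quality Rate = Good Pieces / Total Pieces * 100
Good pieces = 3485 - 42 = 3443
QR = 3443 / 3485 * 100 = 98.8%

98.8%


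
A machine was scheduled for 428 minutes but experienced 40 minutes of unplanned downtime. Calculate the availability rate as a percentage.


Formula: Availability = (Planned Time - Downtime) / Planned Time * 100
Uptime = 428 - 40 = 388 min
Availability = 388 / 428 * 100 = 90.7%

90.7%


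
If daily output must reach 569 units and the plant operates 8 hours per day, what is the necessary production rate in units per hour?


Formula: Production Rate = Daily Demand / Available Hours
Rate = 569 units/day / 8 hours/day
Rate = 71.1 units/hour

71.1 units/hour


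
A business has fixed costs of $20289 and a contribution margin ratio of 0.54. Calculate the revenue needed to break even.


Formula: BER = Fixed Costs / Contribution Margin Ratio
BER = $20289 / 0.54
BER = $37572.22 (to the nearest cent)

$37572.22
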